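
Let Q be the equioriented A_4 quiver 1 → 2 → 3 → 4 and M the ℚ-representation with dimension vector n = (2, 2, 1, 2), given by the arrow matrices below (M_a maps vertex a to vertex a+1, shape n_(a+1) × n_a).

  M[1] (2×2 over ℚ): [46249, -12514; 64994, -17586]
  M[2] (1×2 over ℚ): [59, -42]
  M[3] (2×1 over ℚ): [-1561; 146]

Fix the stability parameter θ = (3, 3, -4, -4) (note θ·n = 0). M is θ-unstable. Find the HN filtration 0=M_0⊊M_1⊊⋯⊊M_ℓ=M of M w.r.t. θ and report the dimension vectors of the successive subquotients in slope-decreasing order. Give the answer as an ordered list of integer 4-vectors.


Interval decomposition of M: I[1,2], I[1,4], I[4,4].
HN type (ℓ=3): μ^(1)=3; μ^(2)=-1/2; μ^(3)=-4

((1, 1, 0, 0); (1, 1, 1, 1); (0, 0, 0, 1))


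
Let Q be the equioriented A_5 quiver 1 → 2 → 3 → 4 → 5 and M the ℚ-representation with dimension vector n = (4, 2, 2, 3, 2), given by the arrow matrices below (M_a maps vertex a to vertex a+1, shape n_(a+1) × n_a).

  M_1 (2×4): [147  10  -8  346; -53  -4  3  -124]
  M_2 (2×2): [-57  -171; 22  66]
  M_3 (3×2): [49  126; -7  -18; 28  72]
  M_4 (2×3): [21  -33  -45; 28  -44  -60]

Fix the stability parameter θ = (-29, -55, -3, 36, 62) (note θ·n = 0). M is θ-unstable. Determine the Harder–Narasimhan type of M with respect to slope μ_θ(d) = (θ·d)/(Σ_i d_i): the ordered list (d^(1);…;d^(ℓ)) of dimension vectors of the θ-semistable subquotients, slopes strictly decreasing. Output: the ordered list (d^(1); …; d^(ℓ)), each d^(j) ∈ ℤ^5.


Barcode: M ≅ I[1,1]^2, I[1,2], I[1,4], I[3,3], I[4,4], I[4,5], I[5,5]. HN layers by μ_θ (5 steps, strictly decreasing):
  μ^(1)=62; μ^(2)=36; μ^(3)=-3; μ^(4)=-29; μ^(5)=-42

((0, 0, 0, 0, 2); (0, 0, 0, 3, 0); (0, 0, 2, 0, 0); (2, 0, 0, 0, 0); (2, 2, 0, 0, 0))


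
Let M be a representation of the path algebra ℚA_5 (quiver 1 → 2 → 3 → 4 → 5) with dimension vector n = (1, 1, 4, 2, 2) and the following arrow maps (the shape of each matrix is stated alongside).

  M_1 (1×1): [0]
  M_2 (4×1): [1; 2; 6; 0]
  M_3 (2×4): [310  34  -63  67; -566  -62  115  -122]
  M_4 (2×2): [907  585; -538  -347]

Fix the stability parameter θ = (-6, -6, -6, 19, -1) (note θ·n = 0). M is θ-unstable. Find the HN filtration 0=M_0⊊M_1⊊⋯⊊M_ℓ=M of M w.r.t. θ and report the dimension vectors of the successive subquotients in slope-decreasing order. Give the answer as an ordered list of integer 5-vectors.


Barcode: M ≅ I[1,1], I[2,3], I[3,3], I[3,5]^2. HN layers by μ_θ (2 steps, strictly decreasing):
  μ^(1)=9; μ^(2)=-6

((0, 0, 0, 2, 2); (1, 1, 4, 0, 0))


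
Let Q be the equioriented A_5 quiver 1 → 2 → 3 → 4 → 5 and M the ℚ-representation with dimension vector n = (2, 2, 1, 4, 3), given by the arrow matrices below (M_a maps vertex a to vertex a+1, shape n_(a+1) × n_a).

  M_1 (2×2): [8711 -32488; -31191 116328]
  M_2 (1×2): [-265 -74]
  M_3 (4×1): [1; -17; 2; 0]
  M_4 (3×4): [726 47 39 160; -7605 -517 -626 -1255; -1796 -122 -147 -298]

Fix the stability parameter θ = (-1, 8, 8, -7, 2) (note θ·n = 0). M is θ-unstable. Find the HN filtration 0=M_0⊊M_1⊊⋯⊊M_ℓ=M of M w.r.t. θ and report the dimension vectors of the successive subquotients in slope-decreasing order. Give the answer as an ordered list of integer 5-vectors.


Barcode: M ≅ I[1,1], I[1,5], I[2,2], I[4,4], I[4,5]^2. HN layers by μ_θ (5 steps, strictly decreasing):
  μ^(1)=8; μ^(2)=11/4; μ^(3)=2; μ^(4)=-1; μ^(5)=-7

((0, 1, 0, 0, 0); (0, 1, 1, 1, 1); (0, 0, 0, 0, 2); (2, 0, 0, 0, 0); (0, 0, 0, 3, 0))


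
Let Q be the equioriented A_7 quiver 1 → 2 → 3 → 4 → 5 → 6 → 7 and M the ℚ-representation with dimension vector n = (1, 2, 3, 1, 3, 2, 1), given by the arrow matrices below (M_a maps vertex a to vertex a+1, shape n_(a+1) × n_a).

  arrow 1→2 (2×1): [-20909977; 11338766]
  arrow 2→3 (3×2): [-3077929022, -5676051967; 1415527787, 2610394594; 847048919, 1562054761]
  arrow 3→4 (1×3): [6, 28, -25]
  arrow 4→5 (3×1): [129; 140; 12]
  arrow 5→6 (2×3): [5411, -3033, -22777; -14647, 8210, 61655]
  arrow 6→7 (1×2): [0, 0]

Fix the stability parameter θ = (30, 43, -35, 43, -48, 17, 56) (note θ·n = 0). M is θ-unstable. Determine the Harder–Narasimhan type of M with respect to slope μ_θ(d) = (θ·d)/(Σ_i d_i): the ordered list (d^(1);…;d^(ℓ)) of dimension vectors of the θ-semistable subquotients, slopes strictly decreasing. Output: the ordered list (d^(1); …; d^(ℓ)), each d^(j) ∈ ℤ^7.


Barcode: M ≅ I[1,6], I[2,3], I[3,3], I[5,5], I[5,6], I[7,7]. HN layers by μ_θ (6 steps, strictly decreasing):
  μ^(1)=56; μ^(2)=17; μ^(3)=33/5; μ^(4)=4; μ^(5)=-35; μ^(6)=-48

((0, 0, 0, 0, 0, 0, 1); (0, 0, 0, 0, 0, 2, 0); (1, 1, 1, 1, 1, 0, 0); (0, 1, 1, 0, 0, 0, 0); (0, 0, 1, 0, 0, 0, 0); (0, 0, 0, 0, 2, 0, 0))


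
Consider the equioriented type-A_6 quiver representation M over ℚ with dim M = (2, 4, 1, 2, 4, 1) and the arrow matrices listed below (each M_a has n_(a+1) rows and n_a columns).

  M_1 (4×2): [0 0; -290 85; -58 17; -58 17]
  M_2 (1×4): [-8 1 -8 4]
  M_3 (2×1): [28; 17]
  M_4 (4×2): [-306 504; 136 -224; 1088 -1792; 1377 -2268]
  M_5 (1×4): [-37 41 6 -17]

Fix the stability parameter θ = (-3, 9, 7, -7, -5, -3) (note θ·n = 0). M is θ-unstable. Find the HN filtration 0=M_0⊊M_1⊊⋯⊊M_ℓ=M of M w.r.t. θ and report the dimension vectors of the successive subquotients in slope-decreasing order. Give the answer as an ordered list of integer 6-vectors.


Interval decomposition of M: I[1,1], I[1,4], I[2,2]^3, I[4,6], I[5,5]^3.
HN type (ℓ=5): μ^(1)=9; μ^(2)=3; μ^(3)=-3; μ^(4)=-5; μ^(5)=-7

((0, 3, 0, 0, 0, 0); (0, 1, 1, 1, 0, 0); (2, 0, 0, 0, 0, 1); (0, 0, 0, 0, 4, 0); (0, 0, 0, 1, 0, 0))


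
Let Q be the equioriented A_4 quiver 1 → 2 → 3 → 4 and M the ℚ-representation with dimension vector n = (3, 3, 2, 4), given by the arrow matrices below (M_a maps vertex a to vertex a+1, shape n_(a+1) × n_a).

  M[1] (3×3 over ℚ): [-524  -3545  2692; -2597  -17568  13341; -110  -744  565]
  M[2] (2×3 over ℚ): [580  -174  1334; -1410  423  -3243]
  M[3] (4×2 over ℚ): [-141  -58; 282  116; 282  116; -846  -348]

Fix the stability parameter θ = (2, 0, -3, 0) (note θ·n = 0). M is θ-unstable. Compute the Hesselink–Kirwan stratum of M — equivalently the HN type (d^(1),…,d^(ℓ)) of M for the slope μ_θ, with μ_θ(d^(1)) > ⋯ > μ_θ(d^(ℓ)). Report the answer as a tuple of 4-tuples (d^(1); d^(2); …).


Via rank(M_{q-1}∘⋯∘M_p): M ≅ I[1,2]^2, I[1,3], I[3,4], I[4,4]^3.
μ_θ-semistable layers: μ^(1)=1; μ^(2)=0; μ^(3)=-1/3; μ^(4)=-3

((2, 2, 0, 0); (0, 0, 0, 4); (1, 1, 1, 0); (0, 0, 1, 0))


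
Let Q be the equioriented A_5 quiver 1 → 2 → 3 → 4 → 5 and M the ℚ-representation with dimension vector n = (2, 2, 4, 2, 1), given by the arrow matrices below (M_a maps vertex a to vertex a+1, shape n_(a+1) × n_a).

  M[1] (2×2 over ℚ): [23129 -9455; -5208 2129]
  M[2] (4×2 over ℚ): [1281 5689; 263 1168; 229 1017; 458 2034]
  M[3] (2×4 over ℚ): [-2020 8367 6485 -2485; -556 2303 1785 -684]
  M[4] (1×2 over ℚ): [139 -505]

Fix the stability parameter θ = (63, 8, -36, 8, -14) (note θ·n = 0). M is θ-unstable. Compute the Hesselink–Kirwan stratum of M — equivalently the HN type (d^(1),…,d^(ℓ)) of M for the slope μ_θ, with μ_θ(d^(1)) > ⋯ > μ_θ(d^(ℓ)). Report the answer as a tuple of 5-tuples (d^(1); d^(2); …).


Barcode: M ≅ I[1,4], I[1,5], I[3,3]^2. HN layers by μ_θ (3 steps, strictly decreasing):
  μ^(1)=43/4; μ^(2)=29/5; μ^(3)=-36

((1, 1, 1, 1, 0); (1, 1, 1, 1, 1); (0, 0, 2, 0, 0))


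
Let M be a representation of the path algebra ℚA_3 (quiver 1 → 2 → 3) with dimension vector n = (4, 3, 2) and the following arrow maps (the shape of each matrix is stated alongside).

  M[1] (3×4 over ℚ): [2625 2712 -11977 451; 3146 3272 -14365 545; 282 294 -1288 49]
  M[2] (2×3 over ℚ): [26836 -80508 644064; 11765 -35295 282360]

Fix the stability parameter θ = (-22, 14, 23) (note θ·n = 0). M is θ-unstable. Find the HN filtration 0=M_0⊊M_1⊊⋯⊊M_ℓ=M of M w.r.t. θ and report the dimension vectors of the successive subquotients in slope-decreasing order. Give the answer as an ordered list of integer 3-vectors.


Interval decomposition of M: I[1,1], I[1,2]^2, I[1,3], I[3,3].
HN type (ℓ=3): μ^(1)=23; μ^(2)=14; μ^(3)=-22

((0, 0, 2); (0, 3, 0); (4, 0, 0))


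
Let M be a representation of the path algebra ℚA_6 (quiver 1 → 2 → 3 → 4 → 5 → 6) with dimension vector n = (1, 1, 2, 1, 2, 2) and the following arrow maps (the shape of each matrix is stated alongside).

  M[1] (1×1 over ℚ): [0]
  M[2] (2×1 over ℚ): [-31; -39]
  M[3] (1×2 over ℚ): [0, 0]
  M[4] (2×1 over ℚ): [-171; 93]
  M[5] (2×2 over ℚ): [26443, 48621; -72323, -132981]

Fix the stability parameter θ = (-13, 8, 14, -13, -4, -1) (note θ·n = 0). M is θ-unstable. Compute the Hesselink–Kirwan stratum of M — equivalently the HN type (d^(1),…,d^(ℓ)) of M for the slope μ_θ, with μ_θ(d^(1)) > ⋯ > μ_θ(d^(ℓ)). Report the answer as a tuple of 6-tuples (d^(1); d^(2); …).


Barcode: M ≅ I[1,1], I[2,3], I[3,3], I[4,5], I[5,6], I[6,6]. HN layers by μ_θ (5 steps, strictly decreasing):
  μ^(1)=14; μ^(2)=8; μ^(3)=-1; μ^(4)=-4; μ^(5)=-13

((0, 0, 2, 0, 0, 0); (0, 1, 0, 0, 0, 0); (0, 0, 0, 0, 0, 2); (0, 0, 0, 0, 2, 0); (1, 0, 0, 1, 0, 0))


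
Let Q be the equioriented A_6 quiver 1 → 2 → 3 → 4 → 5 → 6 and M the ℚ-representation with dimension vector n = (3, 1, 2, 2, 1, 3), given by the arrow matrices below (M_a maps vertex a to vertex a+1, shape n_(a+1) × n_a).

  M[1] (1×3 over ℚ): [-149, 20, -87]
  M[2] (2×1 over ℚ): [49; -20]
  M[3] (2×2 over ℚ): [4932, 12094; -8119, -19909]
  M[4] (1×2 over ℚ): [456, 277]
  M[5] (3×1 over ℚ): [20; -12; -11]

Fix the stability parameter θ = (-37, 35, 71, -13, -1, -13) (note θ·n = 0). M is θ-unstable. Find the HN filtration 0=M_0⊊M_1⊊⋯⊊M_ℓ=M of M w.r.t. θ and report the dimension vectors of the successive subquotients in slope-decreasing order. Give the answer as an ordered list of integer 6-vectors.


Interval decomposition of M: I[1,1]^2, I[1,6], I[3,4], I[6,6]^2.
HN type (ℓ=4): μ^(1)=29; μ^(2)=79/5; μ^(3)=-13; μ^(4)=-37

((0, 0, 1, 1, 0, 0); (0, 1, 1, 1, 1, 1); (0, 0, 0, 0, 0, 2); (3, 0, 0, 0, 0, 0))


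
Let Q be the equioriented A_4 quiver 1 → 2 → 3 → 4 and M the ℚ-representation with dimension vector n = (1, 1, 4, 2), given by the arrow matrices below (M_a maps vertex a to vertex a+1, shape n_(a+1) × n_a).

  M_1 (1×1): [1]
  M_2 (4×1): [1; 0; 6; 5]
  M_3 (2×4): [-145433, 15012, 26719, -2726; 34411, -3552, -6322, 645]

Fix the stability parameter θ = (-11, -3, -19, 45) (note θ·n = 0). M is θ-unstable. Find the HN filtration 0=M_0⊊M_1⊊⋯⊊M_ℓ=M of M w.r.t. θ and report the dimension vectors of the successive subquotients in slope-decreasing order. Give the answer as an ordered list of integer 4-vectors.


Barcode: M ≅ I[1,4], I[3,3]^2, I[3,4]. HN layers by μ_θ (3 steps, strictly decreasing):
  μ^(1)=45; μ^(2)=-11; μ^(3)=-19

((0, 0, 0, 2); (1, 1, 1, 0); (0, 0, 3, 0))


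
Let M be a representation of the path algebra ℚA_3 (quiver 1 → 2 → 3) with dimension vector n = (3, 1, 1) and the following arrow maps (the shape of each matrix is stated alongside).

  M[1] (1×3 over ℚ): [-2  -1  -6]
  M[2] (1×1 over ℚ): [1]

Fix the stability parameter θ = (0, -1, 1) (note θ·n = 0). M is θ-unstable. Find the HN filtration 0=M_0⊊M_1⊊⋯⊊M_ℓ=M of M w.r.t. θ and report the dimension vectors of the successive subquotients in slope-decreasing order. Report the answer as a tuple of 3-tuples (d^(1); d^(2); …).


Barcode: M ≅ I[1,1]^2, I[1,3]. HN layers by μ_θ (3 steps, strictly decreasing):
  μ^(1)=1; μ^(2)=0; μ^(3)=-1/2

((0, 0, 1); (2, 0, 0); (1, 1, 0))


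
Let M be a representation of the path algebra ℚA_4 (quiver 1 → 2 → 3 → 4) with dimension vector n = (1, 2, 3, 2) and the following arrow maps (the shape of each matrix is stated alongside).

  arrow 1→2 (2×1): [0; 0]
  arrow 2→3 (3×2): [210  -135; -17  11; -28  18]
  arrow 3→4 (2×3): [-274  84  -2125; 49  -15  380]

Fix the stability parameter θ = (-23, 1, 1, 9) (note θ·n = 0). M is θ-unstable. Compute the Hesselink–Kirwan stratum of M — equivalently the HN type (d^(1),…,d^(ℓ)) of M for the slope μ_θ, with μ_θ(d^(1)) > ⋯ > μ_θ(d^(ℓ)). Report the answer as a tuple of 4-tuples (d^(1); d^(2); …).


Interval decomposition of M: I[1,1], I[2,3], I[2,4], I[3,4].
HN type (ℓ=3): μ^(1)=9; μ^(2)=1; μ^(3)=-23

((0, 0, 0, 2); (0, 2, 3, 0); (1, 0, 0, 0))


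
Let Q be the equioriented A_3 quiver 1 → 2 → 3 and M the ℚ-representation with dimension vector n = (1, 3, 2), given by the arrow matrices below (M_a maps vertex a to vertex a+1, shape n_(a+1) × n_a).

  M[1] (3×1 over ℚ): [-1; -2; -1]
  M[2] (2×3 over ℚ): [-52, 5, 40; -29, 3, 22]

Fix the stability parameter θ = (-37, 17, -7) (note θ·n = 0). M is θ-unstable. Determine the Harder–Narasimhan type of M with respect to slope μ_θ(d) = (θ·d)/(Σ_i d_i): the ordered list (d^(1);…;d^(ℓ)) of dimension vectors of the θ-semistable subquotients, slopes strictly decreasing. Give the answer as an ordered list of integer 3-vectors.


Barcode: M ≅ I[1,3], I[2,2], I[2,3]. HN layers by μ_θ (3 steps, strictly decreasing):
  μ^(1)=17; μ^(2)=5; μ^(3)=-37

((0, 1, 0); (0, 2, 2); (1, 0, 0))


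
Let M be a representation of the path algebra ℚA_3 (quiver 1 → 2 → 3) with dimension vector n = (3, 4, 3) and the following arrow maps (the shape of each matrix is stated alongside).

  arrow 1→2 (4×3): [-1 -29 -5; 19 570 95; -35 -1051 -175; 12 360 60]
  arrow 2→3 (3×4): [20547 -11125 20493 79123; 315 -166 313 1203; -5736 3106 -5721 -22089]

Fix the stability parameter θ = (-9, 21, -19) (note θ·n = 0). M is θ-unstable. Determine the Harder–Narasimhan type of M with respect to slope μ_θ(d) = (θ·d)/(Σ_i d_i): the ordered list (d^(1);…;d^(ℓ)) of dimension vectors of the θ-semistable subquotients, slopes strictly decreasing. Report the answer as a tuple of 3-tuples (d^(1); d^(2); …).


Barcode: M ≅ I[1,1], I[1,3]^2, I[2,2], I[2,3]. HN layers by μ_θ (3 steps, strictly decreasing):
  μ^(1)=21; μ^(2)=1; μ^(3)=-9

((0, 1, 0); (0, 3, 3); (3, 0, 0))


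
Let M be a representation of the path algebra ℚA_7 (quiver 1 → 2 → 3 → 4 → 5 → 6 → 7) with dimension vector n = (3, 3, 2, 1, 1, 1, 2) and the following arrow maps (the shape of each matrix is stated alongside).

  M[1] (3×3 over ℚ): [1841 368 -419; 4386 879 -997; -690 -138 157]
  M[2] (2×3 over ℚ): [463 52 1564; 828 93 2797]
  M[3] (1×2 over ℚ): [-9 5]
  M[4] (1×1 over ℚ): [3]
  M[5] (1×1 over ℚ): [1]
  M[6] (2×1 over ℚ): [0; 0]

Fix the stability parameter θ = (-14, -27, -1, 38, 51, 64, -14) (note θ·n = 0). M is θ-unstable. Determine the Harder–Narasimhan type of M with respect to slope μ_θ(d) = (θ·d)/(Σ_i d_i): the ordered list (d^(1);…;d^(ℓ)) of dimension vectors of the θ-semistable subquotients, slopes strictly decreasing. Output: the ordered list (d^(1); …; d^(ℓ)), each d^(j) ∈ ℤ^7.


Interval decomposition of M: I[1,2], I[1,3], I[1,6], I[7,7]^2.
HN type (ℓ=6): μ^(1)=64; μ^(2)=51; μ^(3)=38; μ^(4)=-1; μ^(5)=-14; μ^(6)=-41/2

((0, 0, 0, 0, 0, 1, 0); (0, 0, 0, 0, 1, 0, 0); (0, 0, 0, 1, 0, 0, 0); (0, 0, 2, 0, 0, 0, 0); (0, 0, 0, 0, 0, 0, 2); (3, 3, 0, 0, 0, 0, 0))


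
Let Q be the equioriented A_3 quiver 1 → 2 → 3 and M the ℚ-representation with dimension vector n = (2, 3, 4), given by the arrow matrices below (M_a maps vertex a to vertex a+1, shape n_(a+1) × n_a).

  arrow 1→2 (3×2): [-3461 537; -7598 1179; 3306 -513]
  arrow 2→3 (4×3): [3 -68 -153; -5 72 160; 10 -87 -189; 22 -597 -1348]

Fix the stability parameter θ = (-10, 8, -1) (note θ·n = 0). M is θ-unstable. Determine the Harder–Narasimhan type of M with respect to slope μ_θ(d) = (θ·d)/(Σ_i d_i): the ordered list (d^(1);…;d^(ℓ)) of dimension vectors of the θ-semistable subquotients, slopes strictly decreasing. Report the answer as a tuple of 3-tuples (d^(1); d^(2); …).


Barcode: M ≅ I[1,3]^2, I[2,3], I[3,3]. HN layers by μ_θ (3 steps, strictly decreasing):
  μ^(1)=7/2; μ^(2)=-1; μ^(3)=-10

((0, 3, 3); (0, 0, 1); (2, 0, 0))


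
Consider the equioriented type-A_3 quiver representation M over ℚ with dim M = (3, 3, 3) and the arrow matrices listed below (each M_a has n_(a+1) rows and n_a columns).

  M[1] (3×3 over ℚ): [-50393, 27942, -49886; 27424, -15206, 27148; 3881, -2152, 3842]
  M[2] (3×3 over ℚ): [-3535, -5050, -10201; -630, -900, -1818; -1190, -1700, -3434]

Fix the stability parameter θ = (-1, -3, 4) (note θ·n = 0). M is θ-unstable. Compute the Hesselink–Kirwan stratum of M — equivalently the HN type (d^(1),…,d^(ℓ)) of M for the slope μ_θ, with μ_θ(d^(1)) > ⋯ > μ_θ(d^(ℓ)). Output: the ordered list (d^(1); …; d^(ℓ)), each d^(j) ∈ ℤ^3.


Barcode: M ≅ I[1,1], I[1,2], I[1,3], I[2,2], I[3,3]^2. HN layers by μ_θ (4 steps, strictly decreasing):
  μ^(1)=4; μ^(2)=-1; μ^(3)=-2; μ^(4)=-3

((0, 0, 3); (1, 0, 0); (2, 2, 0); (0, 1, 0))


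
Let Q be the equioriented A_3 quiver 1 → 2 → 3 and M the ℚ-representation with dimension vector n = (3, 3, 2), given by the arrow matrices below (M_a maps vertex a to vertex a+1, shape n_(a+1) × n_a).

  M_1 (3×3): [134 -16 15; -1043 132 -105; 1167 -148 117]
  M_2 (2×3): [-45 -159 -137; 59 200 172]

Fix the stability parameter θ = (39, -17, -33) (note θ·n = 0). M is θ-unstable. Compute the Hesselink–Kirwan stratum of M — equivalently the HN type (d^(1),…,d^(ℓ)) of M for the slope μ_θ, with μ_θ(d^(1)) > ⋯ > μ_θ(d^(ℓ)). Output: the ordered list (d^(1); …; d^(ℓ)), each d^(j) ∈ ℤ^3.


Via rank(M_{q-1}∘⋯∘M_p): M ≅ I[1,1], I[1,3]^2, I[2,2].
μ_θ-semistable layers: μ^(1)=39; μ^(2)=-11/3; μ^(3)=-17

((1, 0, 0); (2, 2, 2); (0, 1, 0))


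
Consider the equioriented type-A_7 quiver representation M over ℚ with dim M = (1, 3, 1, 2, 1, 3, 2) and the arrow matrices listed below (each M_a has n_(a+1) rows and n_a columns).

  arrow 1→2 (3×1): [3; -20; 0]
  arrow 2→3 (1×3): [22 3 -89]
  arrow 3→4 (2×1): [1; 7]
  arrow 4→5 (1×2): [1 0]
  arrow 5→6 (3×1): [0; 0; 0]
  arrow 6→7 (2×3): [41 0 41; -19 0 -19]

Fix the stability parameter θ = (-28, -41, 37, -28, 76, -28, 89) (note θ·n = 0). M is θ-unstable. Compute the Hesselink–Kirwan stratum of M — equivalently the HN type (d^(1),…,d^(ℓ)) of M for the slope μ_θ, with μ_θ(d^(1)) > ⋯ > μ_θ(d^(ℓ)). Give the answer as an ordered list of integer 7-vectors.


Via rank(M_{q-1}∘⋯∘M_p): M ≅ I[1,5], I[2,2]^2, I[4,4], I[6,6]^2, I[6,7], I[7,7].
μ_θ-semistable layers: μ^(1)=89; μ^(2)=76; μ^(3)=9/2; μ^(4)=-28; μ^(5)=-69/2; μ^(6)=-41

((0, 0, 0, 0, 0, 0, 2); (0, 0, 0, 0, 1, 0, 0); (0, 0, 1, 1, 0, 0, 0); (0, 0, 0, 1, 0, 3, 0); (1, 1, 0, 0, 0, 0, 0); (0, 2, 0, 0, 0, 0, 0))


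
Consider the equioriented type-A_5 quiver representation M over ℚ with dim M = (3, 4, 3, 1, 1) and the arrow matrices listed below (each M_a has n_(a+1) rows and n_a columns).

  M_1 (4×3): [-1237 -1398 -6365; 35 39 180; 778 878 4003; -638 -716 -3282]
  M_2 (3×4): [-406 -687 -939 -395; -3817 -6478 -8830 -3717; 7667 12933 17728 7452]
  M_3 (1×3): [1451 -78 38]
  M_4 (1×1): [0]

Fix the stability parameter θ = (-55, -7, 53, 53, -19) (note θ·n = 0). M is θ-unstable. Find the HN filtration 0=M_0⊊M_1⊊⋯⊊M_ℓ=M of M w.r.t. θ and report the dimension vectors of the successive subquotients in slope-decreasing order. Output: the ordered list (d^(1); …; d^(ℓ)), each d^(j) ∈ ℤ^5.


Barcode: M ≅ I[1,3]^2, I[1,4], I[2,2], I[5,5]. HN layers by μ_θ (4 steps, strictly decreasing):
  μ^(1)=53; μ^(2)=-7; μ^(3)=-19; μ^(4)=-55

((0, 0, 3, 1, 0); (0, 4, 0, 0, 0); (0, 0, 0, 0, 1); (3, 0, 0, 0, 0))


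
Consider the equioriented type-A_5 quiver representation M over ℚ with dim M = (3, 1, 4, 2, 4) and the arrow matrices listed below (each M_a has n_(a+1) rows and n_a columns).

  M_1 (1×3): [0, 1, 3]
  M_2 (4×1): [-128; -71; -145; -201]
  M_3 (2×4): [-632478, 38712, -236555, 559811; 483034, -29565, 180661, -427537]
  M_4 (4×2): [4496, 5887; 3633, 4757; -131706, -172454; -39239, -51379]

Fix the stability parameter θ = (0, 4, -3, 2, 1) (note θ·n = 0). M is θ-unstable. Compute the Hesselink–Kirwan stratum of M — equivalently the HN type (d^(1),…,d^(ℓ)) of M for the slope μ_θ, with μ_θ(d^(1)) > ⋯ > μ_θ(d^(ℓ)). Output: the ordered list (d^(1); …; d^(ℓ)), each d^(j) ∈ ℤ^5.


Barcode: M ≅ I[1,1]^2, I[1,5], I[3,3]^2, I[3,5], I[5,5]^2. HN layers by μ_θ (5 steps, strictly decreasing):
  μ^(1)=3/2; μ^(2)=1; μ^(3)=1/2; μ^(4)=0; μ^(5)=-3

((0, 0, 0, 2, 2); (0, 0, 0, 0, 2); (0, 1, 1, 0, 0); (3, 0, 0, 0, 0); (0, 0, 3, 0, 0))


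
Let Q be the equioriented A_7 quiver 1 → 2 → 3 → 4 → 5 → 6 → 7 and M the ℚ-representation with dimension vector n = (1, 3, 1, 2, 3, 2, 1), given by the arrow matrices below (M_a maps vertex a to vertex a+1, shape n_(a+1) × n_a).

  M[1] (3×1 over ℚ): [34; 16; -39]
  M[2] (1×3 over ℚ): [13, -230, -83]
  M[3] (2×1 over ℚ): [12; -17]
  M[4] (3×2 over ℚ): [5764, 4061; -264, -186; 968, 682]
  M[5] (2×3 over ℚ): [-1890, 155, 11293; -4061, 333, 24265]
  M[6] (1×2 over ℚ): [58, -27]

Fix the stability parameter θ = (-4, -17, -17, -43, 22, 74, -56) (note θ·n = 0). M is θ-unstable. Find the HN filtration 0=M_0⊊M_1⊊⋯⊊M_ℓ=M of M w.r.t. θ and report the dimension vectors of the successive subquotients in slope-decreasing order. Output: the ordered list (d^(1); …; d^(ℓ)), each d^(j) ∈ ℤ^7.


Barcode: M ≅ I[1,7], I[2,2]^2, I[4,4], I[5,5], I[5,6]. HN layers by μ_θ (6 steps, strictly decreasing):
  μ^(1)=74; μ^(2)=22; μ^(3)=40/3; μ^(4)=-17; μ^(5)=-81/4; μ^(6)=-43

((0, 0, 0, 0, 0, 1, 0); (0, 0, 0, 0, 2, 0, 0); (0, 0, 0, 0, 1, 1, 1); (0, 2, 0, 0, 0, 0, 0); (1, 1, 1, 1, 0, 0, 0); (0, 0, 0, 1, 0, 0, 0))


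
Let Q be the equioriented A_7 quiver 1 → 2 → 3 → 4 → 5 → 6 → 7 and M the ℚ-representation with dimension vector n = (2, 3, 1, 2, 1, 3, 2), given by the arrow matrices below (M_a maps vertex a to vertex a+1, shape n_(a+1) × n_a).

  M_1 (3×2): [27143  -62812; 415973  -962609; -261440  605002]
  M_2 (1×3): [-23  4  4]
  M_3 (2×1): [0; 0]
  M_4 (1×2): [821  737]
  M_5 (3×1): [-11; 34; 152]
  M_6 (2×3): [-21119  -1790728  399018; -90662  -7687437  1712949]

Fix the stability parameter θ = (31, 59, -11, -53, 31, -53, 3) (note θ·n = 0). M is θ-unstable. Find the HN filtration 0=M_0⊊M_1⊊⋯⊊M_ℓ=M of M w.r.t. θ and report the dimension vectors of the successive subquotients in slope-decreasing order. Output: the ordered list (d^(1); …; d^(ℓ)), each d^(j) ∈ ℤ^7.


Via rank(M_{q-1}∘⋯∘M_p): M ≅ I[1,2], I[1,3], I[2,2], I[4,4], I[4,7], I[6,6], I[6,7].
μ_θ-semistable layers: μ^(1)=59; μ^(2)=31; μ^(3)=79/3; μ^(4)=3; μ^(5)=-11; μ^(6)=-53

((0, 2, 0, 0, 0, 0, 0); (1, 0, 0, 0, 0, 0, 0); (1, 1, 1, 0, 0, 0, 0); (0, 0, 0, 0, 0, 0, 2); (0, 0, 0, 0, 1, 1, 0); (0, 0, 0, 2, 0, 2, 0))


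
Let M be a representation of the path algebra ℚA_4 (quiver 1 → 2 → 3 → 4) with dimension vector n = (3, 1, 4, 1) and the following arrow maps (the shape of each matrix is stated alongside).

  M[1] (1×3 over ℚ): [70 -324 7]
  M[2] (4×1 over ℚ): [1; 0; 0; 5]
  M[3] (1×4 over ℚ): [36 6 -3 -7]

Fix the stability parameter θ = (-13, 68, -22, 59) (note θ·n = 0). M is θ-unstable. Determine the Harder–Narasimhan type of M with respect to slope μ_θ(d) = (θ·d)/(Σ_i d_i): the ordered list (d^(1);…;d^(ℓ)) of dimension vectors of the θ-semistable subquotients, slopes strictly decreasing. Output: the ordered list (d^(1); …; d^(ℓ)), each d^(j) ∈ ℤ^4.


Via rank(M_{q-1}∘⋯∘M_p): M ≅ I[1,1]^2, I[1,4], I[3,3]^3.
μ_θ-semistable layers: μ^(1)=59; μ^(2)=23; μ^(3)=-13; μ^(4)=-22

((0, 0, 0, 1); (0, 1, 1, 0); (3, 0, 0, 0); (0, 0, 3, 0))


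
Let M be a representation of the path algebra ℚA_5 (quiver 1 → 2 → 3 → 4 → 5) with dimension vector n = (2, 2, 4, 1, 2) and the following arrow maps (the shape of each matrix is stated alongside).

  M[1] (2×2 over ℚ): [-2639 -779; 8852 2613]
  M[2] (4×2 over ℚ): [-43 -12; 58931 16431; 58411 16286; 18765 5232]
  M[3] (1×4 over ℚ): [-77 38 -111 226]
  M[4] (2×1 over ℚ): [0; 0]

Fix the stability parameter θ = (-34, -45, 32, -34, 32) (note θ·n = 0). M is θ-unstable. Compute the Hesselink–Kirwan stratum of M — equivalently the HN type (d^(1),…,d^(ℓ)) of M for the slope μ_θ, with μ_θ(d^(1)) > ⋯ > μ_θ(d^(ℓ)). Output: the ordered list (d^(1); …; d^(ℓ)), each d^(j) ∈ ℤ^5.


Interval decomposition of M: I[1,3], I[1,4], I[3,3]^2, I[5,5]^2.
HN type (ℓ=3): μ^(1)=32; μ^(2)=-1; μ^(3)=-79/2

((0, 0, 3, 0, 2); (0, 0, 1, 1, 0); (2, 2, 0, 0, 0))


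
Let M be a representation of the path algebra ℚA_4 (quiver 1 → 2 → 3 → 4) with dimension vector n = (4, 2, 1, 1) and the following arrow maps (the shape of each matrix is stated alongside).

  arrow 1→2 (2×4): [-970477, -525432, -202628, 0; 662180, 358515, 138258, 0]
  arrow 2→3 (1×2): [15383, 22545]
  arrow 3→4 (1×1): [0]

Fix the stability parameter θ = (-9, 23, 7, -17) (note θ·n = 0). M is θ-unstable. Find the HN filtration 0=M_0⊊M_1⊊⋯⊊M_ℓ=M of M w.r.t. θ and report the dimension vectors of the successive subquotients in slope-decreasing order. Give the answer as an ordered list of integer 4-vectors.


Via rank(M_{q-1}∘⋯∘M_p): M ≅ I[1,1]^2, I[1,2], I[1,3], I[4,4].
μ_θ-semistable layers: μ^(1)=23; μ^(2)=15; μ^(3)=-9; μ^(4)=-17

((0, 1, 0, 0); (0, 1, 1, 0); (4, 0, 0, 0); (0, 0, 0, 1))


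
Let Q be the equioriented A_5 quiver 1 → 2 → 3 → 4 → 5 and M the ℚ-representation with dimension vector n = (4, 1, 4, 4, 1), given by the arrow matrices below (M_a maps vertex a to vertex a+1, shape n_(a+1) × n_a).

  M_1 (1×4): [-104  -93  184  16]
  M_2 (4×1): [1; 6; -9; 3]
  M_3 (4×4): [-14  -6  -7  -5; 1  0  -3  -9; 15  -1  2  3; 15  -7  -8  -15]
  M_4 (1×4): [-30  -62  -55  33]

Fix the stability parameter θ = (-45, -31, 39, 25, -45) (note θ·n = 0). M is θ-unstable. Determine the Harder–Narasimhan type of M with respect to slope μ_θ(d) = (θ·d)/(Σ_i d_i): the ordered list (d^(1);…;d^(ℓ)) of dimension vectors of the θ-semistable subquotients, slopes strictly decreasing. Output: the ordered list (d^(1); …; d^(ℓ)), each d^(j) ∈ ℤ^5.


Via rank(M_{q-1}∘⋯∘M_p): M ≅ I[1,1]^3, I[1,5], I[3,4]^3.
μ_θ-semistable layers: μ^(1)=32; μ^(2)=19/3; μ^(3)=-31; μ^(4)=-45

((0, 0, 3, 3, 0); (0, 0, 1, 1, 1); (0, 1, 0, 0, 0); (4, 0, 0, 0, 0))


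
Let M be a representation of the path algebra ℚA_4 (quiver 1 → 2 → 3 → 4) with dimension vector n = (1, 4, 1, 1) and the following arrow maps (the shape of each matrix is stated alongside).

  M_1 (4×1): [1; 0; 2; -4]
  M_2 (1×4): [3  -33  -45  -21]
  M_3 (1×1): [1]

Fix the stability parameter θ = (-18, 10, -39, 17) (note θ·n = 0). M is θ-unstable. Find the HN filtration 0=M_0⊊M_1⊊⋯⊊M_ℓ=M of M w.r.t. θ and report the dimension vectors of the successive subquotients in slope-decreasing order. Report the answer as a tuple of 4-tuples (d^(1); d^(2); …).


Interval decomposition of M: I[1,4], I[2,2]^3.
HN type (ℓ=4): μ^(1)=17; μ^(2)=10; μ^(3)=-29/2; μ^(4)=-18

((0, 0, 0, 1); (0, 3, 0, 0); (0, 1, 1, 0); (1, 0, 0, 0))


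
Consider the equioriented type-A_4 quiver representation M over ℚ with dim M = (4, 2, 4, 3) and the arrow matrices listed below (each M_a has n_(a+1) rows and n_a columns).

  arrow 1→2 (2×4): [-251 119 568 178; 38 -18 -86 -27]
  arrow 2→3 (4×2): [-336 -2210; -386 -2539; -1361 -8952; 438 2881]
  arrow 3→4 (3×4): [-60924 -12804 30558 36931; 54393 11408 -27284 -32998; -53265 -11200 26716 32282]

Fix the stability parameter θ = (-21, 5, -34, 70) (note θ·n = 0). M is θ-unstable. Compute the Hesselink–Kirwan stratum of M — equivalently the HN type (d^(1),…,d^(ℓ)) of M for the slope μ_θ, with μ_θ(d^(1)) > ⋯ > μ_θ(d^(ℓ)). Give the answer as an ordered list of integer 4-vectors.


Via rank(M_{q-1}∘⋯∘M_p): M ≅ I[1,1]^2, I[1,3], I[1,4], I[3,3], I[3,4], I[4,4].
μ_θ-semistable layers: μ^(1)=70; μ^(2)=-29/2; μ^(3)=-21; μ^(4)=-34

((0, 0, 0, 3); (0, 2, 2, 0); (4, 0, 0, 0); (0, 0, 2, 0))


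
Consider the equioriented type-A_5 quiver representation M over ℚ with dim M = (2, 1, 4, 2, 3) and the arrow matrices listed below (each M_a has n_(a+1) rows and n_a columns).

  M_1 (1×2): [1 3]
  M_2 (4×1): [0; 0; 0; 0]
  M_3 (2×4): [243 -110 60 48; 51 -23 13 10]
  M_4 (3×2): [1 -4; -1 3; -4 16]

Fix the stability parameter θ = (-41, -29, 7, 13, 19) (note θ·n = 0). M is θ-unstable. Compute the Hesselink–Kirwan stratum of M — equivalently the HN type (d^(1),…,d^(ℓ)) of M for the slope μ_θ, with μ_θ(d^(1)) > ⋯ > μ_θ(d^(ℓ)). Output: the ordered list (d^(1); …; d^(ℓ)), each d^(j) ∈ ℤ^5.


Interval decomposition of M: I[1,1], I[1,2], I[3,3]^2, I[3,5]^2, I[5,5].
HN type (ℓ=5): μ^(1)=19; μ^(2)=13; μ^(3)=7; μ^(4)=-29; μ^(5)=-41

((0, 0, 0, 0, 3); (0, 0, 0, 2, 0); (0, 0, 4, 0, 0); (0, 1, 0, 0, 0); (2, 0, 0, 0, 0))


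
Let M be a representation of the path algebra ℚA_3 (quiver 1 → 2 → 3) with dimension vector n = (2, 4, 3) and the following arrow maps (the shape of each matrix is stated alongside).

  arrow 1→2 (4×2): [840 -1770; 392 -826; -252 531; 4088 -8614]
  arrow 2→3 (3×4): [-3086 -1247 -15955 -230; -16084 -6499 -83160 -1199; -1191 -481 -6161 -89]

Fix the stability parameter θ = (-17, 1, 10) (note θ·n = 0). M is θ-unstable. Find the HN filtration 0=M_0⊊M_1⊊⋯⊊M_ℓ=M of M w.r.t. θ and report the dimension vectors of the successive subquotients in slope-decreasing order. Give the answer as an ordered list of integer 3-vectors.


Interval decomposition of M: I[1,1], I[1,3], I[2,2], I[2,3]^2.
HN type (ℓ=3): μ^(1)=10; μ^(2)=1; μ^(3)=-17

((0, 0, 3); (0, 4, 0); (2, 0, 0))


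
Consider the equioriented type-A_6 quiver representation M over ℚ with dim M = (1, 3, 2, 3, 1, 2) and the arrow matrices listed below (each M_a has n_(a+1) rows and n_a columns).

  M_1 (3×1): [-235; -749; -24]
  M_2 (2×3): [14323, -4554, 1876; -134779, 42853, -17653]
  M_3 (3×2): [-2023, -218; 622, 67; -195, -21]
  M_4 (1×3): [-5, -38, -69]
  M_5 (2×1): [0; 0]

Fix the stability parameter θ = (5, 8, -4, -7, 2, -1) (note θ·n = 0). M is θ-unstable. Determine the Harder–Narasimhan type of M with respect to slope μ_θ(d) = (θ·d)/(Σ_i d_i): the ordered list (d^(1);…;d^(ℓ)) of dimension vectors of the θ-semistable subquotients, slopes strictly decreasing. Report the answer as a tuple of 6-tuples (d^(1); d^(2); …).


Via rank(M_{q-1}∘⋯∘M_p): M ≅ I[1,5], I[2,2], I[2,4], I[4,4], I[6,6]^2.
μ_θ-semistable layers: μ^(1)=8; μ^(2)=2; μ^(3)=1/2; μ^(4)=-1; μ^(5)=-7

((0, 1, 0, 0, 0, 0); (0, 0, 0, 0, 1, 0); (1, 1, 1, 1, 0, 0); (0, 1, 1, 1, 0, 2); (0, 0, 0, 1, 0, 0))


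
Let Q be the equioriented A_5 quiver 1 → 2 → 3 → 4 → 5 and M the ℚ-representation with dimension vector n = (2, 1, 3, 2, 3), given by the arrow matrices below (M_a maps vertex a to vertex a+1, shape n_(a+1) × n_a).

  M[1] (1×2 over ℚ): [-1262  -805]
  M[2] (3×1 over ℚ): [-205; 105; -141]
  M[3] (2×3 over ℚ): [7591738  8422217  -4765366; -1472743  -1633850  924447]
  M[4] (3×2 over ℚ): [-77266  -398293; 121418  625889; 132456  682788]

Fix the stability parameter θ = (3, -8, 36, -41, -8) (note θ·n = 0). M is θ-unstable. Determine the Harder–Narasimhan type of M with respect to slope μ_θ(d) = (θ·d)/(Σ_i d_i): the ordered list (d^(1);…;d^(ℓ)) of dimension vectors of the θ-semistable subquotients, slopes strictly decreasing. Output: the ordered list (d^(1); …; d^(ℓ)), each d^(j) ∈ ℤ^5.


Interval decomposition of M: I[1,1], I[1,4], I[3,3], I[3,5], I[5,5]^2.
HN type (ℓ=5): μ^(1)=36; μ^(2)=3; μ^(3)=-5/2; μ^(4)=-13/3; μ^(5)=-8

((0, 0, 1, 0, 0); (1, 0, 0, 0, 0); (1, 1, 1, 1, 0); (0, 0, 1, 1, 1); (0, 0, 0, 0, 2))


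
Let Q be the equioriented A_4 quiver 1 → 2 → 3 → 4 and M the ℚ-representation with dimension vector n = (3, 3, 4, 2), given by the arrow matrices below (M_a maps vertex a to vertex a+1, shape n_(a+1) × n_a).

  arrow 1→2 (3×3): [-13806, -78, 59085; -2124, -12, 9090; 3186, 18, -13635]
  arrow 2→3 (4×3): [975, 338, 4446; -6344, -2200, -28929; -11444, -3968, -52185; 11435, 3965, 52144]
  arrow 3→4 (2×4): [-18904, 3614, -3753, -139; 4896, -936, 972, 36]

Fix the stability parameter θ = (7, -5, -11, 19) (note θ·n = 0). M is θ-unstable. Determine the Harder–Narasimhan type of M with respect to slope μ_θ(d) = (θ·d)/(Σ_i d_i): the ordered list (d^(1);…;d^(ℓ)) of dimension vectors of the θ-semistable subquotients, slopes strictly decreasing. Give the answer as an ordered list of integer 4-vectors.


Via rank(M_{q-1}∘⋯∘M_p): M ≅ I[1,1]^2, I[1,3], I[2,3], I[2,4], I[3,3], I[4,4].
μ_θ-semistable layers: μ^(1)=19; μ^(2)=7; μ^(3)=-3; μ^(4)=-8; μ^(5)=-11

((0, 0, 0, 2); (2, 0, 0, 0); (1, 1, 1, 0); (0, 2, 2, 0); (0, 0, 1, 0))


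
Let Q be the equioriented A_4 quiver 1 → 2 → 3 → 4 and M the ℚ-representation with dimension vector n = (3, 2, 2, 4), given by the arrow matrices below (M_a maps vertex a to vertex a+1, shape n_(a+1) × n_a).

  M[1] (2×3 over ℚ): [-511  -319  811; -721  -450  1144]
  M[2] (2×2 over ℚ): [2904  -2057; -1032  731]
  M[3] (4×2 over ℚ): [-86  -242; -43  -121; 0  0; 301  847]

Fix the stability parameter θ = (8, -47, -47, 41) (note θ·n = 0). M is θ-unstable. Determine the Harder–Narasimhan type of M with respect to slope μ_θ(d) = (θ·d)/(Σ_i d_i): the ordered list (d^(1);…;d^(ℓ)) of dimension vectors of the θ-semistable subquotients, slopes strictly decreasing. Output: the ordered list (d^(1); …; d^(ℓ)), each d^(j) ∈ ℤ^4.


Via rank(M_{q-1}∘⋯∘M_p): M ≅ I[1,1], I[1,2], I[1,3], I[3,4], I[4,4]^3.
μ_θ-semistable layers: μ^(1)=41; μ^(2)=8; μ^(3)=-39/2; μ^(4)=-86/3; μ^(5)=-47

((0, 0, 0, 4); (1, 0, 0, 0); (1, 1, 0, 0); (1, 1, 1, 0); (0, 0, 1, 0))


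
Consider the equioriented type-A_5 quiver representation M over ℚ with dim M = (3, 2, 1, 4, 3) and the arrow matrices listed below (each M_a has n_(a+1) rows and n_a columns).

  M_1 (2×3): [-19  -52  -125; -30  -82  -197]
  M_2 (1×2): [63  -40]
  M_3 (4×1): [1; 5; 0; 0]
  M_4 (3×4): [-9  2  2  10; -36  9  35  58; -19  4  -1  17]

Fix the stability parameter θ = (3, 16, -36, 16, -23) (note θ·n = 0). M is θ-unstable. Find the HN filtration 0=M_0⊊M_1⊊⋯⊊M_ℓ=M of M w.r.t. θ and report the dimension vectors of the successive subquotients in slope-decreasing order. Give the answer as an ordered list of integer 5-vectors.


Via rank(M_{q-1}∘⋯∘M_p): M ≅ I[1,1], I[1,2], I[1,5], I[4,4], I[4,5]^2.
μ_θ-semistable layers: μ^(1)=16; μ^(2)=3; μ^(3)=-7/2; μ^(4)=-17/3

((0, 1, 0, 1, 0); (2, 0, 0, 0, 0); (0, 0, 0, 3, 3); (1, 1, 1, 0, 0))


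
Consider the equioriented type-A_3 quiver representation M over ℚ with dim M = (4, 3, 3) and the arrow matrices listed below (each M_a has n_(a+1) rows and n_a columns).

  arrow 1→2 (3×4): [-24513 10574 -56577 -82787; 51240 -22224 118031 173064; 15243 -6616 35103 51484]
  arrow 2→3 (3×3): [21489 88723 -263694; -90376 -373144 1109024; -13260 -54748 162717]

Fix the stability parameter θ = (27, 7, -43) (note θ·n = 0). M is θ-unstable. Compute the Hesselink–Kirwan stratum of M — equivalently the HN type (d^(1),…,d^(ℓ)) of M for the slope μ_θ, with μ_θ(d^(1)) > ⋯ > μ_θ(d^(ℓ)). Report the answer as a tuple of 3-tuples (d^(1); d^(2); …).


Interval decomposition of M: I[1,1], I[1,2], I[1,3]^2, I[3,3].
HN type (ℓ=4): μ^(1)=27; μ^(2)=17; μ^(3)=-3; μ^(4)=-43

((1, 0, 0); (1, 1, 0); (2, 2, 2); (0, 0, 1))


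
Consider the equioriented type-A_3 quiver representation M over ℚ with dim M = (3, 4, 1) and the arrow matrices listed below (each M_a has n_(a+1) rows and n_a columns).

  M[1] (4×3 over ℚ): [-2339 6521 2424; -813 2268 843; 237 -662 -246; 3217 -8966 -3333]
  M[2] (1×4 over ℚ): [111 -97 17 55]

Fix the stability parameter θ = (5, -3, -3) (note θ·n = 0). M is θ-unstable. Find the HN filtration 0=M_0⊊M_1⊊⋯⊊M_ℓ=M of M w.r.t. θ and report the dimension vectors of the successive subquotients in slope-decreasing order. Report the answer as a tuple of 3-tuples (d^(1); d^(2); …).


Interval decomposition of M: I[1,2]^2, I[1,3], I[2,2].
HN type (ℓ=3): μ^(1)=1; μ^(2)=-1/3; μ^(3)=-3

((2, 2, 0); (1, 1, 1); (0, 1, 0))


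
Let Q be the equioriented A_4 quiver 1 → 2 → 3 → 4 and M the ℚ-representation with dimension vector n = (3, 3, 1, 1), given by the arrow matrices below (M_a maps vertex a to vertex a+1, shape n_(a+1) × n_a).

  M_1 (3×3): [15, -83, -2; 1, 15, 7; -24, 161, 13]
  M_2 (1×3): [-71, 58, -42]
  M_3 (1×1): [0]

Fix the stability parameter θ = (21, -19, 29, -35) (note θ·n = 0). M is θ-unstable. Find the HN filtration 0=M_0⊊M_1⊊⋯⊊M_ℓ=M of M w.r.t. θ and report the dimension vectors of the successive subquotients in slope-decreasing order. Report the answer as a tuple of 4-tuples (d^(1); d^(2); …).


Interval decomposition of M: I[1,2]^2, I[1,3], I[4,4].
HN type (ℓ=3): μ^(1)=29; μ^(2)=1; μ^(3)=-35

((0, 0, 1, 0); (3, 3, 0, 0); (0, 0, 0, 1))


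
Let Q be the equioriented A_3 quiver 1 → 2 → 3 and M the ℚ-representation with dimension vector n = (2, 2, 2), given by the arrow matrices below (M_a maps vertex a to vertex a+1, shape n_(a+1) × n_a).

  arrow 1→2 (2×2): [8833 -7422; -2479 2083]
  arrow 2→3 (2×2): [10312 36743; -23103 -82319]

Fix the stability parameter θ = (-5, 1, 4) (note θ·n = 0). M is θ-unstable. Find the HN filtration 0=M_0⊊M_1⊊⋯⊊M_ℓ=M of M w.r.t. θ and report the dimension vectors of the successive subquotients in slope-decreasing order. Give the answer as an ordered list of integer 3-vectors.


Interval decomposition of M: I[1,3]^2.
HN type (ℓ=3): μ^(1)=4; μ^(2)=1; μ^(3)=-5

((0, 0, 2); (0, 2, 0); (2, 0, 0))


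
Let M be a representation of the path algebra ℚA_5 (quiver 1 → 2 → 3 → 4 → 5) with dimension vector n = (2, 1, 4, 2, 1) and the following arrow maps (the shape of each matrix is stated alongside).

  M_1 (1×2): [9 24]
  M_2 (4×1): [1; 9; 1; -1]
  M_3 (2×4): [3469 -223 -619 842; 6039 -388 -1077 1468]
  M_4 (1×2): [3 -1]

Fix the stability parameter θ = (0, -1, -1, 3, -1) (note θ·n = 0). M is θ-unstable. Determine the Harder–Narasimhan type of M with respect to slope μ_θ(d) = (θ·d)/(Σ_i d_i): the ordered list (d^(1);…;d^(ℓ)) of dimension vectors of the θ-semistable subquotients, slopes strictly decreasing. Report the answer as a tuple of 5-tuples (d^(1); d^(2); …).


Via rank(M_{q-1}∘⋯∘M_p): M ≅ I[1,1], I[1,5], I[3,3]^2, I[3,4].
μ_θ-semistable layers: μ^(1)=3; μ^(2)=1; μ^(3)=0; μ^(4)=-2/3; μ^(5)=-1

((0, 0, 0, 1, 0); (0, 0, 0, 1, 1); (1, 0, 0, 0, 0); (1, 1, 1, 0, 0); (0, 0, 3, 0, 0))


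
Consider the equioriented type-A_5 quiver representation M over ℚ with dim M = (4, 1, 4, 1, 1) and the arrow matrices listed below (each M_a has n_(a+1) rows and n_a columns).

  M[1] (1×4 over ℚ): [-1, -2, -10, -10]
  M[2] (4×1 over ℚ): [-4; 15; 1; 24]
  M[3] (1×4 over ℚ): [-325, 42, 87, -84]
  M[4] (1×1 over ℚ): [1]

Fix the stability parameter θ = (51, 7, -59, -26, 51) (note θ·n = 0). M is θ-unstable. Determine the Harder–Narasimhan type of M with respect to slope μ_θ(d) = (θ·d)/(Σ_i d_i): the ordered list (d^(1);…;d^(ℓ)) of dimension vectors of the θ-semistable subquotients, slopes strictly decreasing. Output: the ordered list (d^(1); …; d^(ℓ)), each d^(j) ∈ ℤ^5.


Interval decomposition of M: I[1,1]^3, I[1,5], I[3,3]^3.
HN type (ℓ=3): μ^(1)=51; μ^(2)=-27/4; μ^(3)=-59

((3, 0, 0, 0, 1); (1, 1, 1, 1, 0); (0, 0, 3, 0, 0))
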